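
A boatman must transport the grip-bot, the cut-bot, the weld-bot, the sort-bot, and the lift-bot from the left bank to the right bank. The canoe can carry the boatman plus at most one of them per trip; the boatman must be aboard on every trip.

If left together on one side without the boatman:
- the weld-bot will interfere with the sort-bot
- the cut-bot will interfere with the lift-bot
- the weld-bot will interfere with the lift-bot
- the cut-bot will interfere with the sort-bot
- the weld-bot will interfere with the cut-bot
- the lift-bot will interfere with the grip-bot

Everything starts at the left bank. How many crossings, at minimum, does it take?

impossible

Whatever the first load, the items left behind include a forbidden pair without the boatman. No opening move is safe, so no plan exists.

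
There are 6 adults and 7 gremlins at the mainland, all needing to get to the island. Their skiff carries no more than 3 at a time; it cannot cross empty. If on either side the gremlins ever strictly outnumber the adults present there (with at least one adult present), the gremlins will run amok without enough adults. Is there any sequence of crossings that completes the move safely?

The gremlins already outnumber the adults at the mainland before anyone moves, so the starting position itself is disallowed.

No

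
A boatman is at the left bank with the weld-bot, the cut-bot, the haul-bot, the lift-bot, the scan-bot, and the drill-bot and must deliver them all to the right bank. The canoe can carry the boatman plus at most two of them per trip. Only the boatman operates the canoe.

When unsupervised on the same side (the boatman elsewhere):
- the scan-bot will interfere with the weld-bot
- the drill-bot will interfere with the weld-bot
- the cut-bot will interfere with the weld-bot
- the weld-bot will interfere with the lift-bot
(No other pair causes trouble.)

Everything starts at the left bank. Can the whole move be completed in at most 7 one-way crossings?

Yes — this plan uses 7 crossings (≤ 7):
1. Boatman goes to the right bank with the weld-bot.
2. Boatman goes back to the left bank alone.
3. Boatman goes to the right bank with the cut-bot and the lift-bot.
4. Boatman goes back to the left bank with the weld-bot.
5. Boatman goes to the right bank with the drill-bot and the scan-bot.
6. Boatman goes back to the left bank alone.
7. Boatman goes to the right bank with the haul-bot and the weld-bot.

Yes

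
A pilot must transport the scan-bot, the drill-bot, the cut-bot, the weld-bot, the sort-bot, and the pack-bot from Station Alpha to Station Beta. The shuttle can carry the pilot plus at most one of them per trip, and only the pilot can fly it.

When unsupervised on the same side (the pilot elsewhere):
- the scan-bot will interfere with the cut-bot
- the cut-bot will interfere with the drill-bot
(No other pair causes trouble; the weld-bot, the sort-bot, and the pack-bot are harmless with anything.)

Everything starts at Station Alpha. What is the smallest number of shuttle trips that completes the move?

Counting alone: the pilot can take at most 1 across per trip to Station Beta, so moving all 6 needs at least 6 loaded trips out, with a return between consecutive ones — at least 11 crossings.
The safety rule pushes this higher. Following every safe sequence of crossings, the most of the 6 that can be at Station Beta as the shuttle arrives there on crossing 11 is 5 — never all 6.
So no plan with fewer than 13 crossings exists, and this one achieves 13:
1. Pilot goes to Station Beta with the cut-bot.  [Station Alpha: the drill-bot, the pack-bot, the scan-bot, the sort-bot, the weld-bot | Station Beta: the cut-bot]
2. Pilot goes back to Station Alpha alone.  [Station Alpha: the drill-bot, the pack-bot, the scan-bot, the sort-bot, the weld-bot | Station Beta: the cut-bot]
3. Pilot goes to Station Beta with the scan-bot.  [Station Alpha: the drill-bot, the pack-bot, the sort-bot, the weld-bot | Station Beta: the cut-bot, the scan-bot]
4. Pilot goes back to Station Alpha with the cut-bot.  [Station Alpha: the cut-bot, the drill-bot, the pack-bot, the sort-bot, the weld-bot | Station Beta: the scan-bot]
5. Pilot goes to Station Beta with the drill-bot.  [Station Alpha: the cut-bot, the pack-bot, the sort-bot, the weld-bot | Station Beta: the drill-bot, the scan-bot]
6. Pilot goes back to Station Alpha alone.  [Station Alpha: the cut-bot, the pack-bot, the sort-bot, the weld-bot | Station Beta: the drill-bot, the scan-bot]
7. Pilot goes to Station Beta with the weld-bot.  [Station Alpha: the cut-bot, the pack-bot, the sort-bot | Station Beta: the drill-bot, the scan-bot, the weld-bot]
8. Pilot goes back to Station Alpha alone.  [Station Alpha: the cut-bot, the pack-bot, the sort-bot | Station Beta: the drill-bot, the scan-bot, the weld-bot]
9. Pilot goes to Station Beta with the sort-bot.  [Station Alpha: the cut-bot, the pack-bot | Station Beta: the drill-bot, the scan-bot, the sort-bot, the weld-bot]
10. Pilot goes back to Station Alpha alone.  [Station Alpha: the cut-bot, the pack-bot | Station Beta: the drill-bot, the scan-bot, the sort-bot, the weld-bot]
11. Pilot goes to Station Beta with the pack-bot.  [Station Alpha: the cut-bot | Station Beta: the drill-bot, the pack-bot, the scan-bot, the sort-bot, the weld-bot]
12. Pilot goes back to Station Alpha alone.  [Station Alpha: the cut-bot | Station Beta: the drill-bot, the pack-bot, the scan-bot, the sort-bot, the weld-bot]
13. Pilot goes to Station Beta with the cut-bot.  [Station Alpha: — | Station Beta: the cut-bot, the drill-bot, the pack-bot, the scan-bot, the sort-bot, the weld-bot]

13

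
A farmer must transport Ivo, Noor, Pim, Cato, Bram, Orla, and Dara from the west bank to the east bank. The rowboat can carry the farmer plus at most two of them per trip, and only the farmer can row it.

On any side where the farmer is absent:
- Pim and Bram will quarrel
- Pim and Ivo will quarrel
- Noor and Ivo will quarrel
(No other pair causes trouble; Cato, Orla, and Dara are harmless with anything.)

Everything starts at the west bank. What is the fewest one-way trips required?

Counting alone: the farmer can take at most 2 across per trip to the east bank, so moving all 7 needs at least 4 loaded trips out, with a return between consecutive ones — at least 7 crossings.
The plan below uses exactly 7 crossings, so it is optimal:
1. Farmer goes to the east bank with Ivo and Pim.  [the west bank: Bram, Cato, Dara, Noor, Orla | the east bank: Ivo, Pim]
2. Farmer goes back to the west bank with Ivo.  [the west bank: Bram, Cato, Dara, Ivo, Noor, Orla | the east bank: Pim]
3. Farmer goes to the east bank with Cato and Noor.  [the west bank: Bram, Dara, Ivo, Orla | the east bank: Cato, Noor, Pim]
4. Farmer goes back to the west bank alone.  [the west bank: Bram, Dara, Ivo, Orla | the east bank: Cato, Noor, Pim]
5. Farmer goes to the east bank with Dara and Orla.  [the west bank: Bram, Ivo | the east bank: Cato, Dara, Noor, Orla, Pim]
6. Farmer goes back to the west bank alone.  [the west bank: Bram, Ivo | the east bank: Cato, Dara, Noor, Orla, Pim]
7. Farmer goes to the east bank with Bram and Ivo.  [the west bank: — | the east bank: Bram, Cato, Dara, Ivo, Noor, Orla, Pim]

7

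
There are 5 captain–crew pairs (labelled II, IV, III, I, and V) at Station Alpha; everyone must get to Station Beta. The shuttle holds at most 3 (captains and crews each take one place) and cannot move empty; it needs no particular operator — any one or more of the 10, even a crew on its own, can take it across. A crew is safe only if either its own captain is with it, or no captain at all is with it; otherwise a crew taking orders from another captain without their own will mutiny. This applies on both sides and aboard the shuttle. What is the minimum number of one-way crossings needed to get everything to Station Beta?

Counting alone: each trip to Station Beta takes at most 3 across and each return brings at least 1 back, so after t trips out (and t−1 returns) at most 3t − (t−1) of the 10 are across; that first reaches 10 at t = 5, so at least 9 crossings are needed.
The safety rule pushes this higher. Following every safe sequence of crossings, the most of the 10 that can be at Station Beta as the shuttle arrives there on crossing 9 is 9 — never all 10.
So no plan with fewer than 11 crossings exists, and this one achieves 11:
1. captain II and crew II cross → Station Beta.
2. captain II crosses ← Station Alpha.
3. crew I, crew III, and crew IV cross → Station Beta.
4. crew II crosses ← Station Alpha.
5. captain I, captain III, and captain IV cross → Station Beta.
6. captain IV and crew IV cross ← Station Alpha.
7. captain II, captain IV, and captain V cross → Station Beta.
8. crew III crosses ← Station Alpha.
9. crew II and crew IV cross → Station Beta.
10. crew II crosses ← Station Alpha.
11. crew II, crew III, and crew V cross → Station Beta.

11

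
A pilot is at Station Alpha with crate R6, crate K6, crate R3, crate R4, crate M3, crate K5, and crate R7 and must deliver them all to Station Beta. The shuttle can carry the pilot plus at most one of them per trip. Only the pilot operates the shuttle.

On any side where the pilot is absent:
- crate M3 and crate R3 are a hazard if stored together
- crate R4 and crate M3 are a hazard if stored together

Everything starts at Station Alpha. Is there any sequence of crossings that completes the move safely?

1. Pilot goes to Station Beta with crate M3.  [Station Alpha: crate K5, crate K6, crate R3, crate R4, crate R6, crate R7 | Station Beta: crate M3]
2. Pilot goes back to Station Alpha alone.  [Station Alpha: crate K5, crate K6, crate R3, crate R4, crate R6, crate R7 | Station Beta: crate M3]
3. Pilot goes to Station Beta with crate R6.  [Station Alpha: crate K5, crate K6, crate R3, crate R4, crate R7 | Station Beta: crate M3, crate R6]
4. Pilot goes back to Station Alpha alone.  [Station Alpha: crate K5, crate K6, crate R3, crate R4, crate R7 | Station Beta: crate M3, crate R6]
5. Pilot goes to Station Beta with crate K6.  [Station Alpha: crate K5, crate R3, crate R4, crate R7 | Station Beta: crate K6, crate M3, crate R6]
6. Pilot goes back to Station Alpha alone.  [Station Alpha: crate K5, crate R3, crate R4, crate R7 | Station Beta: crate K6, crate M3, crate R6]
7. Pilot goes to Station Beta with crate R3.  [Station Alpha: crate K5, crate R4, crate R7 | Station Beta: crate K6, crate M3, crate R3, crate R6]
8. Pilot goes back to Station Alpha with crate M3.  [Station Alpha: crate K5, crate M3, crate R4, crate R7 | Station Beta: crate K6, crate R3, crate R6]
9. Pilot goes to Station Beta with crate R4.  [Station Alpha: crate K5, crate M3, crate R7 | Station Beta: crate K6, crate R3, crate R4, crate R6]
10. Pilot goes back to Station Alpha alone.  [Station Alpha: crate K5, crate M3, crate R7 | Station Beta: crate K6, crate R3, crate R4, crate R6]
11. Pilot goes to Station Beta with crate K5.  [Station Alpha: crate M3, crate R7 | Station Beta: crate K5, crate K6, crate R3, crate R4, crate R6]
12. Pilot goes back to Station Alpha alone.  [Station Alpha: crate M3, crate R7 | Station Beta: crate K5, crate K6, crate R3, crate R4, crate R6]
13. Pilot goes to Station Beta with crate R7.  [Station Alpha: crate M3 | Station Beta: crate K5, crate K6, crate R3, crate R4, crate R6, crate R7]
14. Pilot goes back to Station Alpha alone.  [Station Alpha: crate M3 | Station Beta: crate K5, crate K6, crate R3, crate R4, crate R6, crate R7]
15. Pilot goes to Station Beta with crate M3.  [Station Alpha: — | Station Beta: crate K5, crate K6, crate M3, crate R3, crate R4, crate R6, crate R7]

Yes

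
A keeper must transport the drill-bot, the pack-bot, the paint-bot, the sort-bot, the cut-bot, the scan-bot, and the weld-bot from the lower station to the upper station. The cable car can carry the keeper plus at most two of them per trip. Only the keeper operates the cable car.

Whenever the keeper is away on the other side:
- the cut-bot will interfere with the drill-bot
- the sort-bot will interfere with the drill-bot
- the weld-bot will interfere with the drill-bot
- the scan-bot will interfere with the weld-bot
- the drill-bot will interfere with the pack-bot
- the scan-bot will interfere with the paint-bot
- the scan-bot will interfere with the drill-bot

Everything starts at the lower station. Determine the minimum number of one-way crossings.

11

Counting alone: the keeper can take at most 2 across per trip to the upper station, so moving all 7 needs at least 4 loaded trips out, with a return between consecutive ones — at least 7 crossings.
The safety rule pushes this higher. Following every safe sequence of crossings, the most of the 7 that can be at the upper station as the cable car arrives there on crossings 7, 9 is 5, 6 respectively — never all 7.
So no plan with fewer than 11 crossings exists, and this one achieves 11:
1. Keeper goes to the upper station with the drill-bot and the scan-bot.
2. Keeper goes back to the lower station with the drill-bot.
3. Keeper goes to the upper station with the drill-bot and the pack-bot.
4. Keeper goes back to the lower station with the drill-bot.
5. Keeper goes to the upper station with the drill-bot and the sort-bot.
6. Keeper goes back to the lower station with the drill-bot.
7. Keeper goes to the upper station with the cut-bot and the drill-bot.
8. Keeper goes back to the lower station with the drill-bot.
9. Keeper goes to the upper station with the paint-bot and the weld-bot.
10. Keeper goes back to the lower station with the scan-bot.
11. Keeper goes to the upper station with the drill-bot and the scan-bot.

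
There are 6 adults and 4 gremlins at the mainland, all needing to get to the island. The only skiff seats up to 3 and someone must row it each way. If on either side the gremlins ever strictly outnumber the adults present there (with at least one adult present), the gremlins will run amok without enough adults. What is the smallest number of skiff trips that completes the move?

Counting alone: each trip to the island takes at most 3 across and each return brings at least 1 back, so after t trips out (and t−1 returns) at most 3t − (t−1) of the 10 are across; that first reaches 10 at t = 5, so at least 9 crossings are needed.
The plan below uses exactly 9 crossings, so it is optimal:
1. 2 gremlins → the island.  (the mainland: 6A 2G; the island: 0A 2G)
2. 1 gremlin ← the mainland.  (the mainland: 6A 3G; the island: 0A 1G)
3. 3 gremlins → the island.  (the mainland: 6A 0G; the island: 0A 4G)
4. 1 gremlin ← the mainland.  (the mainland: 6A 1G; the island: 0A 3G)
5. 3 adults → the island.  (the mainland: 3A 1G; the island: 3A 3G)
6. 1 gremlin ← the mainland.  (the mainland: 3A 2G; the island: 3A 2G)
7. 1 adult and 2 gremlins → the island.  (the mainland: 2A 0G; the island: 4A 4G)
8. 1 gremlin ← the mainland.  (the mainland: 2A 1G; the island: 4A 3G)
9. 2 adults and 1 gremlin → the island.  (the mainland: 0A 0G; the island: 6A 4G)

9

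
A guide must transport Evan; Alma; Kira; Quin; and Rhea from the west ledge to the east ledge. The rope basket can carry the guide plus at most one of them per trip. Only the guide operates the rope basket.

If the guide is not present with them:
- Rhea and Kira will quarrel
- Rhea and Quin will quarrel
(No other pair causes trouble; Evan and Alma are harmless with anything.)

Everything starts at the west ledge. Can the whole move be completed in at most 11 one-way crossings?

Yes

Yes — this plan uses 11 crossings (≤ 11):
1. Guide goes to the east ledge with Rhea.
2. Guide goes back to the west ledge alone.
3. Guide goes to the east ledge with Evan.
4. Guide goes back to the west ledge alone.
5. Guide goes to the east ledge with Alma.
6. Guide goes back to the west ledge alone.
7. Guide goes to the east ledge with Kira.
8. Guide goes back to the west ledge with Rhea.
9. Guide goes to the east ledge with Quin.
10. Guide goes back to the west ledge alone.
11. Guide goes to the east ledge with Rhea.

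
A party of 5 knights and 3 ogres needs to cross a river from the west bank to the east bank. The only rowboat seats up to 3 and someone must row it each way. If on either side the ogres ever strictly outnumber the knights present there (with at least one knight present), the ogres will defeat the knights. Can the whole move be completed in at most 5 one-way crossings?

Counting alone: each trip to the east bank takes at most 3 across and each return brings at least 1 back, so after t trips out (and t−1 returns) at most 3t − (t−1) of the 8 are across; that first reaches 8 at t = 4, so at least 7 crossings are needed.
Since 5 < 7, 5 crossings cannot be enough. (The shortest complete plan in fact takes 7:)
1. 2 ogres → the east bank.  (the west bank: 5K 1O; the east bank: 0K 2O)
2. 1 ogre ← the west bank.  (the west bank: 5K 2O; the east bank: 0K 1O)
3. 2 knights and 1 ogre → the east bank.  (the west bank: 3K 1O; the east bank: 2K 2O)
4. 1 ogre ← the west bank.  (the west bank: 3K 2O; the east bank: 2K 1O)
5. 1 knight and 2 ogres → the east bank.  (the west bank: 2K 0O; the east bank: 3K 3O)
6. 1 ogre ← the west bank.  (the west bank: 2K 1O; the east bank: 3K 2O)
7. 2 knights and 1 ogre → the east bank.  (the west bank: 0K 0O; the east bank: 5K 3O)

No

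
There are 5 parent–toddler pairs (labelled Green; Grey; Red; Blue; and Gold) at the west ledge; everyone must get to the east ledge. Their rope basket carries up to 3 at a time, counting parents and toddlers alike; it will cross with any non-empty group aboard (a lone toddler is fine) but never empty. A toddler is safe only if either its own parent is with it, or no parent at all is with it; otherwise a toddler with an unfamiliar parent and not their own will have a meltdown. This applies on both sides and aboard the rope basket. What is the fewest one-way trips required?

Counting alone: each trip to the east ledge takes at most 3 across and each return brings at least 1 back, so after t trips out (and t−1 returns) at most 3t − (t−1) of the 10 are across; that first reaches 10 at t = 5, so at least 9 crossings are needed.
The safety rule pushes this higher. Following every safe sequence of crossings, the most of the 10 that can be at the east ledge as the rope basket arrives there on crossing 9 is 9 — never all 10.
So no plan with fewer than 11 crossings exists, and this one achieves 11:
1. parent Green and toddler Green cross → the east ledge.
2. parent Green crosses ← the west ledge.
3. toddler Blue, toddler Grey, and toddler Red cross → the east ledge.
4. toddler Green crosses ← the west ledge.
5. parent Blue, parent Grey, and parent Red cross → the east ledge.
6. parent Grey and toddler Grey cross ← the west ledge.
7. parent Gold, parent Green, and parent Grey cross → the east ledge.
8. toddler Red crosses ← the west ledge.
9. toddler Green and toddler Grey cross → the east ledge.
10. toddler Green crosses ← the west ledge.
11. toddler Gold, toddler Green, and toddler Red cross → the east ledge.

11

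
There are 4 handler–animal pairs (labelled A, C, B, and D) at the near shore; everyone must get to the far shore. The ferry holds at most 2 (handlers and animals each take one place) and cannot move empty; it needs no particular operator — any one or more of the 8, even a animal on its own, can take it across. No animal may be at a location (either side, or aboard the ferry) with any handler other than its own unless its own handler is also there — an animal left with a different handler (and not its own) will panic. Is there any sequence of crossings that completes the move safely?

Following every safe sequence of crossings from the start, the most of the 8 that can be at the far shore as the ferry arrives there on crossings 1, 3, 5 is 2, 3, 4 respectively; the best ever achieved is 4 of 8.
From crossing 7 on, no configuration arises that was not already reachable earlier: only 44 distinct safe configurations (who is on which side, and where the ferry is) can ever be reached, none of them has everyone across, and every continuation just revisits them. So no valid plan exists.

No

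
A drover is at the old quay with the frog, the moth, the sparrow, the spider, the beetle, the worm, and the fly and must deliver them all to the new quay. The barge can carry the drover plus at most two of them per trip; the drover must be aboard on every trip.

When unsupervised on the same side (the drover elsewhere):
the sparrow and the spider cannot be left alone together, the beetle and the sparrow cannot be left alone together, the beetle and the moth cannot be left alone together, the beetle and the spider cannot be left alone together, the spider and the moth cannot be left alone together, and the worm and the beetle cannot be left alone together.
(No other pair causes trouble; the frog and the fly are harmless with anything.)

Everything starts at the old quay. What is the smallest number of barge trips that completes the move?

Counting alone: the drover can take at most 2 across per trip to the new quay, so moving all 7 needs at least 4 loaded trips out, with a return between consecutive ones — at least 7 crossings.
The safety rule pushes this higher. Following every safe sequence of crossings, the most of the 7 that can be at the new quay as the barge arrives there on crossings 7, 9 is 5, 6 respectively — never all 7.
So no plan with fewer than 11 crossings exists, and this one achieves 11:
1. Drover goes to the new quay with the beetle and the spider.
2. Drover goes back to the old quay with the spider.
3. Drover goes to the new quay with the frog and the spider.
4. Drover goes back to the old quay with the spider.
5. Drover goes to the new quay with the moth and the sparrow.
6. Drover goes back to the old quay with the beetle.
7. Drover goes to the new quay with the spider and the worm.
8. Drover goes back to the old quay with the spider.
9. Drover goes to the new quay with the fly and the spider.
10. Drover goes back to the old quay with the spider.
11. Drover goes to the new quay with the beetle and the spider.

11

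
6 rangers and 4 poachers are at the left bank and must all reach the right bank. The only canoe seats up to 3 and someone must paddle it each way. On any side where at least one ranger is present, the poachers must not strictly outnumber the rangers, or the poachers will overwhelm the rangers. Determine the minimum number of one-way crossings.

9

Counting alone: each trip to the right bank takes at most 3 across and each return brings at least 1 back, so after t trips out (and t−1 returns) at most 3t − (t−1) of the 10 are across; that first reaches 10 at t = 5, so at least 9 crossings are needed.
The plan below uses exactly 9 crossings, so it is optimal:
1. 2 poachers → the right bank.  (the left bank: 6R 2P; the right bank: 0R 2P)
2. 1 poacher ← the left bank.  (the left bank: 6R 3P; the right bank: 0R 1P)
3. 3 poachers → the right bank.  (the left bank: 6R 0P; the right bank: 0R 4P)
4. 1 poacher ← the left bank.  (the left bank: 6R 1P; the right bank: 0R 3P)
5. 3 rangers → the right bank.  (the left bank: 3R 1P; the right bank: 3R 3P)
6. 1 poacher ← the left bank.  (the left bank: 3R 2P; the right bank: 3R 2P)
7. 1 ranger and 2 poachers → the right bank.  (the left bank: 2R 0P; the right bank: 4R 4P)
8. 1 poacher ← the left bank.  (the left bank: 2R 1P; the right bank: 4R 3P)
9. 2 rangers and 1 poacher → the right bank.  (the left bank: 0R 0P; the right bank: 6R 4P)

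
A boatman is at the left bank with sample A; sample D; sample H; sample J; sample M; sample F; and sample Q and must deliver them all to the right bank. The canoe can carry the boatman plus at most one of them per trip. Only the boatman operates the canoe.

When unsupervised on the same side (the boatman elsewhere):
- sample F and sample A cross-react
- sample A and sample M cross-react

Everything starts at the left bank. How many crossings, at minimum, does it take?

Counting alone: the boatman can take at most 1 across per trip to the right bank, so moving all 7 needs at least 7 loaded trips out, with a return between consecutive ones — at least 13 crossings.
The safety rule pushes this higher. Following every safe sequence of crossings, the most of the 7 that can be at the right bank as the canoe arrives there on crossing 13 is 6 — never all 7.
So no plan with fewer than 15 crossings exists, and this one achieves 15:
1. Boatman goes to the right bank with sample A.  [the left bank: sample D, sample F, sample H, sample J, sample M, sample Q | the right bank: sample A]
2. Boatman goes back to the left bank alone.  [the left bank: sample D, sample F, sample H, sample J, sample M, sample Q | the right bank: sample A]
3. Boatman goes to the right bank with sample D.  [the left bank: sample F, sample H, sample J, sample M, sample Q | the right bank: sample A, sample D]
4. Boatman goes back to the left bank alone.  [the left bank: sample F, sample H, sample J, sample M, sample Q | the right bank: sample A, sample D]
5. Boatman goes to the right bank with sample H.  [the left bank: sample F, sample J, sample M, sample Q | the right bank: sample A, sample D, sample H]
6. Boatman goes back to the left bank alone.  [the left bank: sample F, sample J, sample M, sample Q | the right bank: sample A, sample D, sample H]
7. Boatman goes to the right bank with sample J.  [the left bank: sample F, sample M, sample Q | the right bank: sample A, sample D, sample H, sample J]
8. Boatman goes back to the left bank alone.  [the left bank: sample F, sample M, sample Q | the right bank: sample A, sample D, sample H, sample J]
9. Boatman goes to the right bank with sample M.  [the left bank: sample F, sample Q | the right bank: sample A, sample D, sample H, sample J, sample M]
10. Boatman goes back to the left bank with sample A.  [the left bank: sample A, sample F, sample Q | the right bank: sample D, sample H, sample J, sample M]
11. Boatman goes to the right bank with sample F.  [the left bank: sample A, sample Q | the right bank: sample D, sample F, sample H, sample J, sample M]
12. Boatman goes back to the left bank alone.  [the left bank: sample A, sample Q | the right bank: sample D, sample F, sample H, sample J, sample M]
13. Boatman goes to the right bank with sample Q.  [the left bank: sample A | the right bank: sample D, sample F, sample H, sample J, sample M, sample Q]
14. Boatman goes back to the left bank alone.  [the left bank: sample A | the right bank: sample D, sample F, sample H, sample J, sample M, sample Q]
15. Boatman goes to the right bank with sample A.  [the left bank: — | the right bank: sample A, sample D, sample F, sample H, sample J, sample M, sample Q]

15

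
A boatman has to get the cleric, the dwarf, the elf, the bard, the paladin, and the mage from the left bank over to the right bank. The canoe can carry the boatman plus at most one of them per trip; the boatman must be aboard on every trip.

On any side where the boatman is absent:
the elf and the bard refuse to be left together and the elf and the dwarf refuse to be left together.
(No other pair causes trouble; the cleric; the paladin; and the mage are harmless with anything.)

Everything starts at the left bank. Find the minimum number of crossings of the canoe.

13

Counting alone: the boatman can take at most 1 across per trip to the right bank, so moving all 6 needs at least 6 loaded trips out, with a return between consecutive ones — at least 11 crossings.
The safety rule pushes this higher. Following every safe sequence of crossings, the most of the 6 that can be at the right bank as the canoe arrives there on crossing 11 is 5 — never all 6.
So no plan with fewer than 13 crossings exists, and this one achieves 13:
1. Boatman goes to the right bank with the elf.  [the left bank: the bard, the cleric, the dwarf, the mage, the paladin | the right bank: the elf]
2. Boatman goes back to the left bank alone.  [the left bank: the bard, the cleric, the dwarf, the mage, the paladin | the right bank: the elf]
3. Boatman goes to the right bank with the cleric.  [the left bank: the bard, the dwarf, the mage, the paladin | the right bank: the cleric, the elf]
4. Boatman goes back to the left bank alone.  [the left bank: the bard, the dwarf, the mage, the paladin | the right bank: the cleric, the elf]
5. Boatman goes to the right bank with the dwarf.  [the left bank: the bard, the mage, the paladin | the right bank: the cleric, the dwarf, the elf]
6. Boatman goes back to the left bank with the elf.  [the left bank: the bard, the elf, the mage, the paladin | the right bank: the cleric, the dwarf]
7. Boatman goes to the right bank with the bard.  [the left bank: the elf, the mage, the paladin | the right bank: the bard, the cleric, the dwarf]
8. Boatman goes back to the left bank alone.  [the left bank: the elf, the mage, the paladin | the right bank: the bard, the cleric, the dwarf]
9. Boatman goes to the right bank with the paladin.  [the left bank: the elf, the mage | the right bank: the bard, the cleric, the dwarf, the paladin]
10. Boatman goes back to the left bank alone.  [the left bank: the elf, the mage | the right bank: the bard, the cleric, the dwarf, the paladin]
11. Boatman goes to the right bank with the mage.  [the left bank: the elf | the right bank: the bard, the cleric, the dwarf, the mage, the paladin]
12. Boatman goes back to the left bank alone.  [the left bank: the elf | the right bank: the bard, the cleric, the dwarf, the mage, the paladin]
13. Boatman goes to the right bank with the elf.  [the left bank: — | the right bank: the bard, the cleric, the dwarf, the elf, the mage, the paladin]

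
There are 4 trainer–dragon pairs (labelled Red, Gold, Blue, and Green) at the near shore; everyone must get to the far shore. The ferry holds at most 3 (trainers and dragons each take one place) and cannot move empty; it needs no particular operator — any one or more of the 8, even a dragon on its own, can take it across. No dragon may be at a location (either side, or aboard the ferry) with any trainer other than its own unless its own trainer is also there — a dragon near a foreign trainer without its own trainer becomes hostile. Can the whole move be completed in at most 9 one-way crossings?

Yes — this plan uses 9 crossings (≤ 9):
1. dragon Red and trainer Red cross → the far shore.
2. trainer Red crosses ← the near shore.
3. dragon Gold, trainer Gold, and trainer Red cross → the far shore.
4. dragon Red and trainer Red cross ← the near shore.
5. trainer Blue, trainer Green, and trainer Red cross → the far shore.
6. dragon Gold crosses ← the near shore.
7. dragon Gold and dragon Red cross → the far shore.
8. dragon Red crosses ← the near shore.
9. dragon Blue, dragon Green, and dragon Red cross → the far shore.

Yes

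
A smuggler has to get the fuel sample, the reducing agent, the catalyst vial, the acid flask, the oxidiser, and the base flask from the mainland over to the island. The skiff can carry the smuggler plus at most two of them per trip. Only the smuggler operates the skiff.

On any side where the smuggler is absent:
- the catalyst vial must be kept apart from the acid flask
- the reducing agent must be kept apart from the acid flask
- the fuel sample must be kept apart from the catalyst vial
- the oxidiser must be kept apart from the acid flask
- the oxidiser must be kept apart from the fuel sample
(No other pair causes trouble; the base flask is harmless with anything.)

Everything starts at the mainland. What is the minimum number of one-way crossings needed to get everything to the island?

7

Counting alone: the smuggler can take at most 2 across per trip to the island, so moving all 6 needs at least 3 loaded trips out, with a return between consecutive ones — at least 5 crossings.
The safety rule pushes this higher. Following every safe sequence of crossings, the most of the 6 that can be at the island as the skiff arrives there on crossing 5 is 5 — never all 6.
So no plan with fewer than 7 crossings exists, and this one achieves 7:
1. Smuggler goes to the island with the acid flask and the fuel sample.  [the mainland: the base flask, the catalyst vial, the oxidiser, the reducing agent | the island: the acid flask, the fuel sample]
2. Smuggler goes back to the mainland alone.  [the mainland: the base flask, the catalyst vial, the oxidiser, the reducing agent | the island: the acid flask, the fuel sample]
3. Smuggler goes to the island with the catalyst vial and the reducing agent.  [the mainland: the base flask, the oxidiser | the island: the acid flask, the catalyst vial, the fuel sample, the reducing agent]
4. Smuggler goes back to the mainland with the acid flask and the fuel sample.  [the mainland: the acid flask, the base flask, the fuel sample, the oxidiser | the island: the catalyst vial, the reducing agent]
5. Smuggler goes to the island with the base flask and the oxidiser.  [the mainland: the acid flask, the fuel sample | the island: the base flask, the catalyst vial, the oxidiser, the reducing agent]
6. Smuggler goes back to the mainland alone.  [the mainland: the acid flask, the fuel sample | the island: the base flask, the catalyst vial, the oxidiser, the reducing agent]
7. Smuggler goes to the island with the acid flask and the fuel sample.  [the mainland: — | the island: the acid flask, the base flask, the catalyst vial, the fuel sample, the oxidiser, the reducing agent]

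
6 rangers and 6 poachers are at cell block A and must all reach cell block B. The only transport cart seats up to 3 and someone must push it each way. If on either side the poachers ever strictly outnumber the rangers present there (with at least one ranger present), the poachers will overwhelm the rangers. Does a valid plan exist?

No

Following every safe sequence of crossings from the start, the most of the 12 that can be at cell block B as the transport cart arrives there on crossings 1, 3, 5 is 3, 5, 6 respectively; the best ever achieved is 6 of 12.
From crossing 7 on, no configuration arises that was not already reachable earlier: only 17 distinct safe configurations (who is on which side, and where the transport cart is) can ever be reached, none of them has everyone across, and every continuation just revisits them. They are: 0 rangers + 0 poachers across (transport cart back at the start); 0 rangers + 1 poacher across (transport cart there); 0 rangers + 1 poacher across (transport cart back at the start); 0 rangers + 2 poachers across (transport cart there); 0 rangers + 2 poachers across (transport cart back at the start); 0 rangers + 3 poachers across (transport cart there); 0 rangers + 3 poachers across (transport cart back at the start); 0 rangers + 4 poachers across (transport cart there); 0 rangers + 4 poachers across (transport cart back at the start); 0 rangers + 5 poachers across (transport cart there); 0 rangers + 5 poachers across (transport cart back at the start); 0 rangers + 6 poachers across (transport cart there); 1 ranger + 1 poacher across (transport cart there); 1 ranger + 1 poacher across (transport cart back at the start); 2 rangers + 2 poachers across (transport cart there); 2 rangers + 2 poachers across (transport cart back at the start); 3 rangers + 3 poachers across (transport cart there). So no valid plan exists.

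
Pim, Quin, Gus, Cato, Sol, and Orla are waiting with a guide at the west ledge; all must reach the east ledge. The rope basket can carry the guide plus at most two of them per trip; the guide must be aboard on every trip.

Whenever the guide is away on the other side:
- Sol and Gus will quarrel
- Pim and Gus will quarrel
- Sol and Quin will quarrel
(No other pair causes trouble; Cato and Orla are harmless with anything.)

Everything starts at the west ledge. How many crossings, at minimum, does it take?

5

Counting alone: the guide can take at most 2 across per trip to the east ledge, so moving all 6 needs at least 3 loaded trips out, with a return between consecutive ones — at least 5 crossings.
The plan below uses exactly 5 crossings, so it is optimal:
1. Guide goes to the east ledge with Pim and Sol.  [the west ledge: Cato, Gus, Orla, Quin | the east ledge: Pim, Sol]
2. Guide goes back to the west ledge alone.  [the west ledge: Cato, Gus, Orla, Quin | the east ledge: Pim, Sol]
3. Guide goes to the east ledge with Cato and Orla.  [the west ledge: Gus, Quin | the east ledge: Cato, Orla, Pim, Sol]
4. Guide goes back to the west ledge alone.  [the west ledge: Gus, Quin | the east ledge: Cato, Orla, Pim, Sol]
5. Guide goes to the east ledge with Gus and Quin.  [the west ledge: — | the east ledge: Cato, Gus, Orla, Pim, Quin, Sol]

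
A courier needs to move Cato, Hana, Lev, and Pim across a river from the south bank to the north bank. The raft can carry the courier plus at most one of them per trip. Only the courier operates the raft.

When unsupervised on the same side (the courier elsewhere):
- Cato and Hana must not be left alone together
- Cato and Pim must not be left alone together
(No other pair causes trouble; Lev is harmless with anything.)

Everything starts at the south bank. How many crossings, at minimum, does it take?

Counting alone: the courier can take at most 1 across per trip to the north bank, so moving all 4 needs at least 4 loaded trips out, with a return between consecutive ones — at least 7 crossings.
The safety rule pushes this higher. Following every safe sequence of crossings, the most of the 4 that can be at the north bank as the raft arrives there on crossing 7 is 3 — never all 4.
So no plan with fewer than 9 crossings exists, and this one achieves 9:
1. Courier goes to the north bank with Cato.  [the south bank: Hana, Lev, Pim | the north bank: Cato]
2. Courier goes back to the south bank alone.  [the south bank: Hana, Lev, Pim | the north bank: Cato]
3. Courier goes to the north bank with Hana.  [the south bank: Lev, Pim | the north bank: Cato, Hana]
4. Courier goes back to the south bank with Cato.  [the south bank: Cato, Lev, Pim | the north bank: Hana]
5. Courier goes to the north bank with Pim.  [the south bank: Cato, Lev | the north bank: Hana, Pim]
6. Courier goes back to the south bank alone.  [the south bank: Cato, Lev | the north bank: Hana, Pim]
7. Courier goes to the north bank with Lev.  [the south bank: Cato | the north bank: Hana, Lev, Pim]
8. Courier goes back to the south bank alone.  [the south bank: Cato | the north bank: Hana, Lev, Pim]
9. Courier goes to the north bank with Cato.  [the south bank: — | the north bank: Cato, Hana, Lev, Pim]

9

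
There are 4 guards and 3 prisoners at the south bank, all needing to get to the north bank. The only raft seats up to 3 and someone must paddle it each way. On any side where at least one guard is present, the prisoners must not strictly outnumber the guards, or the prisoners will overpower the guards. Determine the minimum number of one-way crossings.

Counting alone: each trip to the north bank takes at most 3 across and each return brings at least 1 back, so after t trips out (and t−1 returns) at most 3t − (t−1) of the 7 are across; that first reaches 7 at t = 3, so at least 5 crossings are needed.
The plan below uses exactly 5 crossings, so it is optimal:
1. 3 prisoners → the north bank.  (the south bank: 4G 0P; the north bank: 0G 3P)
2. 1 prisoner ← the south bank.  (the south bank: 4G 1P; the north bank: 0G 2P)
3. 3 guards → the north bank.  (the south bank: 1G 1P; the north bank: 3G 2P)
4. 1 guard ← the south bank.  (the south bank: 2G 1P; the north bank: 2G 2P)
5. 2 guards and 1 prisoner → the north bank.  (the south bank: 0G 0P; the north bank: 4G 3P)

5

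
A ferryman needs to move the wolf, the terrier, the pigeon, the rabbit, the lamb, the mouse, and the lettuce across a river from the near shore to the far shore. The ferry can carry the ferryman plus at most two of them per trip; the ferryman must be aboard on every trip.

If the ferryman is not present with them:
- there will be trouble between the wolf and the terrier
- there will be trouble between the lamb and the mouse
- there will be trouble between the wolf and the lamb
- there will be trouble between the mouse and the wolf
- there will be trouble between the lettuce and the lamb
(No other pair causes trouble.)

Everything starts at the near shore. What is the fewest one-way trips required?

Counting alone: the ferryman can take at most 2 across per trip to the far shore, so moving all 7 needs at least 4 loaded trips out, with a return between consecutive ones — at least 7 crossings.
The safety rule pushes this higher. Following every safe sequence of crossings, the most of the 7 that can be at the far shore as the ferry arrives there on crossings 7, 9 is 5, 6 respectively — never all 7.
So no plan with fewer than 11 crossings exists, and this one achieves 11:
1. Ferryman goes to the far shore with the lamb and the wolf.  [the near shore: the lettuce, the mouse, the pigeon, the rabbit, the terrier | the far shore: the lamb, the wolf]
2. Ferryman goes back to the near shore with the wolf.  [the near shore: the lettuce, the mouse, the pigeon, the rabbit, the terrier, the wolf | the far shore: the lamb]
3. Ferryman goes to the far shore with the terrier and the wolf.  [the near shore: the lettuce, the mouse, the pigeon, the rabbit | the far shore: the lamb, the terrier, the wolf]
4. Ferryman goes back to the near shore with the wolf.  [the near shore: the lettuce, the mouse, the pigeon, the rabbit, the wolf | the far shore: the lamb, the terrier]
5. Ferryman goes to the far shore with the pigeon and the wolf.  [the near shore: the lettuce, the mouse, the rabbit | the far shore: the lamb, the pigeon, the terrier, the wolf]
6. Ferryman goes back to the near shore with the wolf.  [the near shore: the lettuce, the mouse, the rabbit, the wolf | the far shore: the lamb, the pigeon, the terrier]
7. Ferryman goes to the far shore with the rabbit and the wolf.  [the near shore: the lettuce, the mouse | the far shore: the lamb, the pigeon, the rabbit, the terrier, the wolf]
8. Ferryman goes back to the near shore with the wolf.  [the near shore: the lettuce, the mouse, the wolf | the far shore: the lamb, the pigeon, the rabbit, the terrier]
9. Ferryman goes to the far shore with the lettuce and the mouse.  [the near shore: the wolf | the far shore: the lamb, the lettuce, the mouse, the pigeon, the rabbit, the terrier]
10. Ferryman goes back to the near shore with the lamb.  [the near shore: the lamb, the wolf | the far shore: the lettuce, the mouse, the pigeon, the rabbit, the terrier]
11. Ferryman goes to the far shore with the lamb and the wolf.  [the near shore: — | the far shore: the lamb, the lettuce, the mouse, the pigeon, the rabbit, the terrier, the wolf]

11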